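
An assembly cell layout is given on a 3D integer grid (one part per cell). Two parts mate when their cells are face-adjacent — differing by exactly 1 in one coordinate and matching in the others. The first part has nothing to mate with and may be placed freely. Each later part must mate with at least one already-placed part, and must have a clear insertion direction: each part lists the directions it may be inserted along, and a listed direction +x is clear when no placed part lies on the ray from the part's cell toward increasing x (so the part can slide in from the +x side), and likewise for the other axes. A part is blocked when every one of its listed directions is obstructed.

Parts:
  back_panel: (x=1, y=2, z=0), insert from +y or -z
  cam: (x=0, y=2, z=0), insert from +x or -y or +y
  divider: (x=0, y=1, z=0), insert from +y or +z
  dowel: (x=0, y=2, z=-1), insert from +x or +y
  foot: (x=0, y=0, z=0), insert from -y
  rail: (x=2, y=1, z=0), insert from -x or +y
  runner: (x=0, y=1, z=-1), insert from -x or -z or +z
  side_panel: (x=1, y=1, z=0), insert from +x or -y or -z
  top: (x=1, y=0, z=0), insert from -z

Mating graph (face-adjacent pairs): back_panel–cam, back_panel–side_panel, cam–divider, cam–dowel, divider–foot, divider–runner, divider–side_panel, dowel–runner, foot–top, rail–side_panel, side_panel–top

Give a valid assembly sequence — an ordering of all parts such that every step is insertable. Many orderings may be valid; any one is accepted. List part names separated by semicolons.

rail; side_panel; top; divider; runner; back_panel; foot; cam; dowel

1. rail@(2, 1, 0) [-x clear] — {rail}
2. side_panel@(1, 1, 0) [-y clear] — {rail, side_panel}
3. top@(1, 0, 0) [-z clear] — {rail, side_panel, top}
4. divider@(0, 1, 0) [+y clear] — {divider, rail, side_panel, top}
5. runner@(0, 1, -1) [-x clear] — {divider, rail, runner, side_panel, top}
6. back_panel@(1, 2, 0) [+y clear] — {back_panel, divider, rail, runner, side_panel, top}
7. foot@(0, 0, 0) [-y clear] — {back_panel, divider, foot, rail, runner, side_panel, top}
8. cam@(0, 2, 0) [+y clear] — {back_panel, cam, divider, foot, rail, runner, side_panel, top}
9. dowel@(0, 2, -1) [+x clear] — {back_panel, cam, divider, dowel, foot, rail, runner, side_panel, top}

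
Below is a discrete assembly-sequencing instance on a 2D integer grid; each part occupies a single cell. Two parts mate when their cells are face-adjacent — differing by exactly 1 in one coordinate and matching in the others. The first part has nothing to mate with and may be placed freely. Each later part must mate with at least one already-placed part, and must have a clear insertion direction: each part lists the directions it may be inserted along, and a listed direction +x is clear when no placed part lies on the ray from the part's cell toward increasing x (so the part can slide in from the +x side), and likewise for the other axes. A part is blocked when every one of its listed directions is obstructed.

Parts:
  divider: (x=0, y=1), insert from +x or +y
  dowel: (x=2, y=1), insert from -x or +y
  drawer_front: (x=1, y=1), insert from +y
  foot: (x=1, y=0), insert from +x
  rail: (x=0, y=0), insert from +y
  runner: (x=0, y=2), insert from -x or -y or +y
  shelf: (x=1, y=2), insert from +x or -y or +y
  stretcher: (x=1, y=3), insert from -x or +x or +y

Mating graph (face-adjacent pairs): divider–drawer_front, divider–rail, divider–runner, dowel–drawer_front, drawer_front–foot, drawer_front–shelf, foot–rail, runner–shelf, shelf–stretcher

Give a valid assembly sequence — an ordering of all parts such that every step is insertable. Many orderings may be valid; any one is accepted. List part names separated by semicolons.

1. rail@(0, 0) [+y clear] — {rail}
2. foot@(1, 0) [+x clear] — {foot, rail}
3. drawer_front@(1, 1) [+y clear] — {drawer_front, foot, rail}
4. shelf@(1, 2) [+x clear] — {drawer_front, foot, rail, shelf}
5. stretcher@(1, 3) [-x clear] — {drawer_front, foot, rail, shelf, stretcher}
6. divider@(0, 1) [+y clear] — {divider, drawer_front, foot, rail, shelf, stretcher}
7. runner@(0, 2) [-x clear] — {divider, drawer_front, foot, rail, runner, shelf, stretcher}
8. dowel@(2, 1) [+y clear] — {divider, dowel, drawer_front, foot, rail, runner, shelf, stretcher}

rail; foot; drawer_front; shelf; stretcher; divider; runner; dowel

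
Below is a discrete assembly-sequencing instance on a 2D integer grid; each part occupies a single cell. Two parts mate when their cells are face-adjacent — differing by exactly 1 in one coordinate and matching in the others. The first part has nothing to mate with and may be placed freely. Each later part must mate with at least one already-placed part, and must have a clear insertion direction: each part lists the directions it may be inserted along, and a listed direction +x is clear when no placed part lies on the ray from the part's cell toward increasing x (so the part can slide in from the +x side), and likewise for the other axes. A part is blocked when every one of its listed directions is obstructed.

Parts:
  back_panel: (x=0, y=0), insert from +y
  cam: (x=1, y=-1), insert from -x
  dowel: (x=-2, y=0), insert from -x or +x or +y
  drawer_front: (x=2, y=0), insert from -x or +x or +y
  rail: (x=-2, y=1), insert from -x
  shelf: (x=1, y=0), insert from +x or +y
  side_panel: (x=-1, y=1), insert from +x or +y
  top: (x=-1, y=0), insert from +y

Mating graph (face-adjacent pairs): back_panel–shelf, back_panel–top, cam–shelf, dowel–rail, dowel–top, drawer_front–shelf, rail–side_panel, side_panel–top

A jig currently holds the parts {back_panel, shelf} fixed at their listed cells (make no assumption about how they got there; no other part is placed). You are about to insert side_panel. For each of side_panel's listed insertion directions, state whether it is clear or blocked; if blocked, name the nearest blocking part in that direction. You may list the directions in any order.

+x: clear; +y: clear

+x: ray from side_panel(-1, 1) has no placed part ⇒ clear
+y: ray from side_panel(-1, 1) has no placed part ⇒ clear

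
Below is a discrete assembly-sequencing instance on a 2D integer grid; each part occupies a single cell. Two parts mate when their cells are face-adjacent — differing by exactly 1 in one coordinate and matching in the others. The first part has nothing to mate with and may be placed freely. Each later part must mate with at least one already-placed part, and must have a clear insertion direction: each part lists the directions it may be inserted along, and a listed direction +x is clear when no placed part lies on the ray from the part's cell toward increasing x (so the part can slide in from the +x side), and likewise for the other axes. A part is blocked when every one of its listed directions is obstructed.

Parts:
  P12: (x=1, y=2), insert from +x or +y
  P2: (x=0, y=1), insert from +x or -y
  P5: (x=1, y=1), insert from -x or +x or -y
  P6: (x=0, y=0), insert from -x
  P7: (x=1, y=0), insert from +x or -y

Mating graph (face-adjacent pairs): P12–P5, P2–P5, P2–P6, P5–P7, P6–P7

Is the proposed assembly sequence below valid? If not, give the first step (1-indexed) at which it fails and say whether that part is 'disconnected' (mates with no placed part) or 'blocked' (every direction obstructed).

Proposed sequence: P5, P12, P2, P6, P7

1. P5@(1, 1) [-x clear] — {P5}
2. P12@(1, 2) [+x clear] — {P12, P5}
3. P2@(0, 1) [-y clear] — {P12, P2, P5}
4. P6@(0, 0) [-x clear] — {P12, P2, P5, P6}
5. P7@(1, 0) [+x clear] — {P12, P2, P5, P6, P7}

Valid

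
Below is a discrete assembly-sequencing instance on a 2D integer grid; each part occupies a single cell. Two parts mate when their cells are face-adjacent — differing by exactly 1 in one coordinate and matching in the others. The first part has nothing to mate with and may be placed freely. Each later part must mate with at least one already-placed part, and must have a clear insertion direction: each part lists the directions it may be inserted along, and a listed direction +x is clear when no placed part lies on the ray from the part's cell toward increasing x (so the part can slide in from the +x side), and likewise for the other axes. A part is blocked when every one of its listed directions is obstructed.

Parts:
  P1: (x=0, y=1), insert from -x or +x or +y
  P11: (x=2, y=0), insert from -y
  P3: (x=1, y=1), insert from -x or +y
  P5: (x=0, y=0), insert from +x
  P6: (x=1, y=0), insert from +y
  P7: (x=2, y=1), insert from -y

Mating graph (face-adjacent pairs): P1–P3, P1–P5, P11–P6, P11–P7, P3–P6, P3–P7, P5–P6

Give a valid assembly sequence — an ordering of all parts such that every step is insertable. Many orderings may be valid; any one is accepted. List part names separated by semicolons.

P5; P6; P3; P1; P7; P11

1. P5@(0, 0) [+x clear] — {P5}
2. P6@(1, 0) [+y clear] — {P5, P6}
3. P3@(1, 1) [-x clear] — {P3, P5, P6}
4. P1@(0, 1) [-x clear] — {P1, P3, P5, P6}
5. P7@(2, 1) [-y clear] — {P1, P3, P5, P6, P7}
6. P11@(2, 0) [-y clear] — {P1, P11, P3, P5, P6, P7}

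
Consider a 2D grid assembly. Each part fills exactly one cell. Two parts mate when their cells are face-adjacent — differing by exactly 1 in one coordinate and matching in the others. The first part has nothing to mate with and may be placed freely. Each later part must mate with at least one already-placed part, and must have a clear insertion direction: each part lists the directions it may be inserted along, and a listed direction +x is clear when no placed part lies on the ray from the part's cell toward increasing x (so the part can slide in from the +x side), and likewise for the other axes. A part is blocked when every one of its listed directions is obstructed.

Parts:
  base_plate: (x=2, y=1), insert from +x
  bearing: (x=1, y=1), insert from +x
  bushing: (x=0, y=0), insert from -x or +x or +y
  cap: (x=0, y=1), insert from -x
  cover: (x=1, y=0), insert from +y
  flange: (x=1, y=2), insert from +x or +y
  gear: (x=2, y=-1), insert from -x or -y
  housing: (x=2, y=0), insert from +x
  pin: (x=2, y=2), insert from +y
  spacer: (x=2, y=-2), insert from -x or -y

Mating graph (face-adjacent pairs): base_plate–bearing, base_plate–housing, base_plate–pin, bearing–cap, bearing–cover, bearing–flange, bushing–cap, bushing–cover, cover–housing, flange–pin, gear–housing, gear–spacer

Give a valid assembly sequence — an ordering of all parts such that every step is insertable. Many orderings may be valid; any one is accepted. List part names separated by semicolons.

spacer; gear; housing; cover; bearing; cap; bushing; base_plate; pin; flange

1. spacer@(2, -2) [-x clear] — {spacer}
2. gear@(2, -1) [-x clear] — {gear, spacer}
3. housing@(2, 0) [+x clear] — {gear, housing, spacer}
4. cover@(1, 0) [+y clear] — {cover, gear, housing, spacer}
5. bearing@(1, 1) [+x clear] — {bearing, cover, gear, housing, spacer}
6. cap@(0, 1) [-x clear] — {bearing, cap, cover, gear, housing, spacer}
7. bushing@(0, 0) [-x clear] — {bearing, bushing, cap, cover, gear, housing, spacer}
8. base_plate@(2, 1) [+x clear] — {base_plate, bearing, bushing, cap, cover, gear, housing, spacer}
9. pin@(2, 2) [+y clear] — {base_plate, bearing, bushing, cap, cover, gear, housing, pin, spacer}
10. flange@(1, 2) [+y clear] — {base_plate, bearing, bushing, cap, cover, flange, gear, housing, pin, spacer}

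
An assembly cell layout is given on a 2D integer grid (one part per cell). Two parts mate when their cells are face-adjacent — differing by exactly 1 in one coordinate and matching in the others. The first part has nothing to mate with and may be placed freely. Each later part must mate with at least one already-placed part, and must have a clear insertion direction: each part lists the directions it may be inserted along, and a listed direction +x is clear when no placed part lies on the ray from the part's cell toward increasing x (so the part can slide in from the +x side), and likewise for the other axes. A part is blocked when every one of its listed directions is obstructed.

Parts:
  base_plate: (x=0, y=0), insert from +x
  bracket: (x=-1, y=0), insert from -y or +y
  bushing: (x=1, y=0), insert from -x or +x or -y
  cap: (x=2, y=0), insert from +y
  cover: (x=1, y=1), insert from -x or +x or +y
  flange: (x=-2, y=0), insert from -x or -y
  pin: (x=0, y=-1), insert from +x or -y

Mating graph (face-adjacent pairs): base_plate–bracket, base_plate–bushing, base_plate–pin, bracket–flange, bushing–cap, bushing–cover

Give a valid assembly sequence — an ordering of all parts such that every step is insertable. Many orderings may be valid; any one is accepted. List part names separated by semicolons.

base_plate; pin; bushing; cap; cover; bracket; flange

1. base_plate@(0, 0) [+x clear] — {base_plate}
2. pin@(0, -1) [+x clear] — {base_plate, pin}
3. bushing@(1, 0) [+x clear] — {base_plate, bushing, pin}
4. cap@(2, 0) [+y clear] — {base_plate, bushing, cap, pin}
5. cover@(1, 1) [-x clear] — {base_plate, bushing, cap, cover, pin}
6. bracket@(-1, 0) [-y clear] — {base_plate, bracket, bushing, cap, cover, pin}
7. flange@(-2, 0) [-x clear] — {base_plate, bracket, bushing, cap, cover, flange, pin}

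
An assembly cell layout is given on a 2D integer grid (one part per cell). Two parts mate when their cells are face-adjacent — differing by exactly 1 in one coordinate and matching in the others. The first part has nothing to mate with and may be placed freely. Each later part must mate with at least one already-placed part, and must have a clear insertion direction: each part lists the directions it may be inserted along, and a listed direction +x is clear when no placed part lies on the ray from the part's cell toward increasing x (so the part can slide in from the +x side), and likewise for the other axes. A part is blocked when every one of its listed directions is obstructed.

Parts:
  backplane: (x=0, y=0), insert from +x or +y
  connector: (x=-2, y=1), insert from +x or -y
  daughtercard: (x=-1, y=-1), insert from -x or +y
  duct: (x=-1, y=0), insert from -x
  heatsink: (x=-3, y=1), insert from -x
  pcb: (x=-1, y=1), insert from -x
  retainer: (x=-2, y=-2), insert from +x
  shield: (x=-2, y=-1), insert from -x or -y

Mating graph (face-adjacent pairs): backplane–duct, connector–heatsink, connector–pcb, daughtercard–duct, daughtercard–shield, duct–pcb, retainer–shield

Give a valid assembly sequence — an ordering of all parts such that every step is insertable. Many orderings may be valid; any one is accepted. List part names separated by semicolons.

duct; daughtercard; backplane; pcb; connector; shield; heatsink; retainer

1. duct@(-1, 0) [-x clear] — {duct}
2. daughtercard@(-1, -1) [-x clear] — {daughtercard, duct}
3. backplane@(0, 0) [+x clear] — {backplane, daughtercard, duct}
4. pcb@(-1, 1) [-x clear] — {backplane, daughtercard, duct, pcb}
5. connector@(-2, 1) [-y clear] — {backplane, connector, daughtercard, duct, pcb}
6. shield@(-2, -1) [-x clear] — {backplane, connector, daughtercard, duct, pcb, shield}
7. heatsink@(-3, 1) [-x clear] — {backplane, connector, daughtercard, duct, heatsink, pcb, shield}
8. retainer@(-2, -2) [+x clear] — {backplane, connector, daughtercard, duct, heatsink, pcb, retainer, shield}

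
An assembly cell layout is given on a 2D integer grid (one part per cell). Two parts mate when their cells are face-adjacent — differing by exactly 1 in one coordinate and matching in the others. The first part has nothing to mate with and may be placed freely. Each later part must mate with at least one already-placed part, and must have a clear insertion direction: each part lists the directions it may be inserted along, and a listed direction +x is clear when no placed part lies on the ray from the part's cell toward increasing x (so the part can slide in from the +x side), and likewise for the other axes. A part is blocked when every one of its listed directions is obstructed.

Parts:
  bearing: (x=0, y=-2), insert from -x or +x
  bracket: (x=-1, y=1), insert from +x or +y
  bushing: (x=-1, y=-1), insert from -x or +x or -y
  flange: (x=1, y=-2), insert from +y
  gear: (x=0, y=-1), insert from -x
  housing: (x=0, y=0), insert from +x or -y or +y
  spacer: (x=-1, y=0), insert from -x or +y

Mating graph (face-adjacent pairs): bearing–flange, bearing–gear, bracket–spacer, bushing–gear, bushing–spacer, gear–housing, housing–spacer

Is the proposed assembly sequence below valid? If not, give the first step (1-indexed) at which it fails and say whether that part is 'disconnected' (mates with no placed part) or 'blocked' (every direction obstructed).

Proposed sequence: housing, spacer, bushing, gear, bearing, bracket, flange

Invalid at step 4 (blocked)

1. housing@(0, 0) [+x clear] — {housing}
2. spacer@(-1, 0) [-x clear] — {housing, spacer}
3. bushing@(-1, -1) [-x clear] — {bushing, housing, spacer}
4. gear@(0, -1) — -x all obstructed ⇒ blocked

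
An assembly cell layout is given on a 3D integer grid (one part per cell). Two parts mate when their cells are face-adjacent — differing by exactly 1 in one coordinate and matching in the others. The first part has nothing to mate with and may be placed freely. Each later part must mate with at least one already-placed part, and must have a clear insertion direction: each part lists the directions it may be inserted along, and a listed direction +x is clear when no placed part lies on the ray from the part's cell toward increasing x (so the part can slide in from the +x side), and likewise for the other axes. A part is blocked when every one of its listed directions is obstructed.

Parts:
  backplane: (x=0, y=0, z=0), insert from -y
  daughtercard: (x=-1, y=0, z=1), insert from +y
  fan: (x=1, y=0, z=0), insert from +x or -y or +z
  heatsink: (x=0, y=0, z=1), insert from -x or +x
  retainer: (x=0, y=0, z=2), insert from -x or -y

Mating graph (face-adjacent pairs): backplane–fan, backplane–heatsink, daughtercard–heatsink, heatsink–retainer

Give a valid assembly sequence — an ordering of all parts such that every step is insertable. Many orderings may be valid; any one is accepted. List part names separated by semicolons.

1. backplane@(0, 0, 0) [-y clear] — {backplane}
2. fan@(1, 0, 0) [+x clear] — {backplane, fan}
3. heatsink@(0, 0, 1) [-x clear] — {backplane, fan, heatsink}
4. retainer@(0, 0, 2) [-x clear] — {backplane, fan, heatsink, retainer}
5. daughtercard@(-1, 0, 1) [+y clear] — {backplane, daughtercard, fan, heatsink, retainer}

backplane; fan; heatsink; retainer; daughtercard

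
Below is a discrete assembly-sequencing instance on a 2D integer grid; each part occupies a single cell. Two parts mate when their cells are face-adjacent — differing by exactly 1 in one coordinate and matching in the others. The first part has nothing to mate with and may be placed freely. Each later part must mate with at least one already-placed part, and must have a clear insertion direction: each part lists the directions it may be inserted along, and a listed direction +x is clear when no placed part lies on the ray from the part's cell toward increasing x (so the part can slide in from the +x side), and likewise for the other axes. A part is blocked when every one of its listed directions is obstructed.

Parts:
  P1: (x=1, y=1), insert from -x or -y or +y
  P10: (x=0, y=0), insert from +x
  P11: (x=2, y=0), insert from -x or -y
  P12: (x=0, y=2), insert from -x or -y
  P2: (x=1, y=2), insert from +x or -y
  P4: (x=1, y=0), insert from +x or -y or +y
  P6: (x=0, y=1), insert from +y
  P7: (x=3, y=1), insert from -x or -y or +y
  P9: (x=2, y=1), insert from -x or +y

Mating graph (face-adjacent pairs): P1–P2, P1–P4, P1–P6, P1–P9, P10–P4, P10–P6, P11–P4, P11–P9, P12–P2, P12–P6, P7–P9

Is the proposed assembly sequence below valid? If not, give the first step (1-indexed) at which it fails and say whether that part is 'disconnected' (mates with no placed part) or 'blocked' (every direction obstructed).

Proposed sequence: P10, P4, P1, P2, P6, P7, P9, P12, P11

Invalid at step 6 (disconnected)

1. P10@(0, 0) [+x clear] — {P10}
2. P4@(1, 0) [+x clear] — {P10, P4}
3. P1@(1, 1) [-x clear] — {P1, P10, P4}
4. P2@(1, 2) [+x clear] — {P1, P10, P2, P4}
5. P6@(0, 1) [+y clear] — {P1, P10, P2, P4, P6}
6. P7@(3, 1) — no placed neighbour ⇒ disconnected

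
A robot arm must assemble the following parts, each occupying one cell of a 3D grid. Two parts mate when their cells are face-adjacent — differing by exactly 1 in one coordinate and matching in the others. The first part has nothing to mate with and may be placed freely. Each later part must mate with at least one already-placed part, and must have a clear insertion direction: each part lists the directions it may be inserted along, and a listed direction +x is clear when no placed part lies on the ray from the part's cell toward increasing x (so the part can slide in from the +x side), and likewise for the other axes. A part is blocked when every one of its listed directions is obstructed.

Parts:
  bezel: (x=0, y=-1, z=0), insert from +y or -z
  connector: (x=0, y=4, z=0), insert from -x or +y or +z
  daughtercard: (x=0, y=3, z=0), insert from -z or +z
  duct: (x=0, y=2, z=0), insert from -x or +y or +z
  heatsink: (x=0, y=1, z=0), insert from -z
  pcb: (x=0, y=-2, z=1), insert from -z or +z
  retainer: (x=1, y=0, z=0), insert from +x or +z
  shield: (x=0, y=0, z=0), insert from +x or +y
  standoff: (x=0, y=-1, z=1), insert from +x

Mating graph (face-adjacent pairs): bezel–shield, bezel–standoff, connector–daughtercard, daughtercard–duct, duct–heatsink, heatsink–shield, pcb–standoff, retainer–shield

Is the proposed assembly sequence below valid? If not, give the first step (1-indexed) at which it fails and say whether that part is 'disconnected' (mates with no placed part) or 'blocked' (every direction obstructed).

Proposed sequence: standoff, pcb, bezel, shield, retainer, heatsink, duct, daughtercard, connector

Valid

1. standoff@(0, -1, 1) [+x clear] — {standoff}
2. pcb@(0, -2, 1) [-z clear] — {pcb, standoff}
3. bezel@(0, -1, 0) [+y clear] — {bezel, pcb, standoff}
4. shield@(0, 0, 0) [+x clear] — {bezel, pcb, shield, standoff}
5. retainer@(1, 0, 0) [+x clear] — {bezel, pcb, retainer, shield, standoff}
6. heatsink@(0, 1, 0) [-z clear] — {bezel, heatsink, pcb, retainer, shield, standoff}
7. duct@(0, 2, 0) [-x clear] — {bezel, duct, heatsink, pcb, retainer, shield, standoff}
8. daughtercard@(0, 3, 0) [-z clear] — {bezel, daughtercard, duct, heatsink, pcb, retainer, shield, standoff}
9. connector@(0, 4, 0) [-x clear] — {bezel, connector, daughtercard, duct, heatsink, pcb, retainer, shield, standoff}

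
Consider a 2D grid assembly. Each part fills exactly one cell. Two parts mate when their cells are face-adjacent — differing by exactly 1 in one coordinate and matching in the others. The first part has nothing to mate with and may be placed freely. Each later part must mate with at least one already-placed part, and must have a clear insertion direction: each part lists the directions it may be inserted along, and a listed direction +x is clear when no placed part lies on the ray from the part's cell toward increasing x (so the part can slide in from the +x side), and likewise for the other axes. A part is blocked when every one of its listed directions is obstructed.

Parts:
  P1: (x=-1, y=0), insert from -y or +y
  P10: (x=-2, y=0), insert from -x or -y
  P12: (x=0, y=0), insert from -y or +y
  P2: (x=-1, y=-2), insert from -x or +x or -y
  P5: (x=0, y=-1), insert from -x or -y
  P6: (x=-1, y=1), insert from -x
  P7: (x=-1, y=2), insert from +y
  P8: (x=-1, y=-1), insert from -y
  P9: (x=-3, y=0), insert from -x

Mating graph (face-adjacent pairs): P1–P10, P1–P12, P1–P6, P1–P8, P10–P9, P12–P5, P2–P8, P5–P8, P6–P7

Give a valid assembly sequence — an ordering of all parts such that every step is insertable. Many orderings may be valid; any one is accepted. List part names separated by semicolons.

P1; P8; P2; P6; P7; P12; P5; P10; P9

1. P1@(-1, 0) [-y clear] — {P1}
2. P8@(-1, -1) [-y clear] — {P1, P8}
3. P2@(-1, -2) [-x clear] — {P1, P2, P8}
4. P6@(-1, 1) [-x clear] — {P1, P2, P6, P8}
5. P7@(-1, 2) [+y clear] — {P1, P2, P6, P7, P8}
6. P12@(0, 0) [-y clear] — {P1, P12, P2, P6, P7, P8}
7. P5@(0, -1) [-y clear] — {P1, P12, P2, P5, P6, P7, P8}
8. P10@(-2, 0) [-x clear] — {P1, P10, P12, P2, P5, P6, P7, P8}
9. P9@(-3, 0) [-x clear] — {P1, P10, P12, P2, P5, P6, P7, P8, P9}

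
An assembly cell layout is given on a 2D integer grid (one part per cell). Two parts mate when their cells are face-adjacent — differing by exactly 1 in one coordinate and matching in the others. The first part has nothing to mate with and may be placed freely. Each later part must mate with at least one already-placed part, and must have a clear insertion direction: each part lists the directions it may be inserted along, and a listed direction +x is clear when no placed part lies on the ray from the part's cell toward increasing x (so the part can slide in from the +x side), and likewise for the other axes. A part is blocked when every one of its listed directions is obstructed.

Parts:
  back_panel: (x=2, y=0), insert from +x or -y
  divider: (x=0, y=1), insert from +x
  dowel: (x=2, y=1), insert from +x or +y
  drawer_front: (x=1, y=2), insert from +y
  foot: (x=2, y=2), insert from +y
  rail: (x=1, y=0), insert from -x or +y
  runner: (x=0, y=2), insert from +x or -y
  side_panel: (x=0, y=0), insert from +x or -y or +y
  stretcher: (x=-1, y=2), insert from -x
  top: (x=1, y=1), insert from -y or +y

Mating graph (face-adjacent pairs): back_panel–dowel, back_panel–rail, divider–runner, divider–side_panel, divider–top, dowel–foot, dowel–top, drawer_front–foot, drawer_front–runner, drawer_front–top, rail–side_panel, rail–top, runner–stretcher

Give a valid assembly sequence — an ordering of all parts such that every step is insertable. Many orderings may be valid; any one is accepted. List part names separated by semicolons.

1. rail@(1, 0) [-x clear] — {rail}
2. side_panel@(0, 0) [-y clear] — {rail, side_panel}
3. divider@(0, 1) [+x clear] — {divider, rail, side_panel}
4. runner@(0, 2) [+x clear] — {divider, rail, runner, side_panel}
5. stretcher@(-1, 2) [-x clear] — {divider, rail, runner, side_panel, stretcher}
6. top@(1, 1) [+y clear] — {divider, rail, runner, side_panel, stretcher, top}
7. dowel@(2, 1) [+x clear] — {divider, dowel, rail, runner, side_panel, stretcher, top}
8. drawer_front@(1, 2) [+y clear] — {divider, dowel, drawer_front, rail, runner, side_panel, stretcher, top}
9. back_panel@(2, 0) [+x clear] — {back_panel, divider, dowel, drawer_front, rail, runner, side_panel, stretcher, top}
10. foot@(2, 2) [+y clear] — {back_panel, divider, dowel, drawer_front, foot, rail, runner, side_panel, stretcher, top}

rail; side_panel; divider; runner; stretcher; top; dowel; drawer_front; back_panel; foot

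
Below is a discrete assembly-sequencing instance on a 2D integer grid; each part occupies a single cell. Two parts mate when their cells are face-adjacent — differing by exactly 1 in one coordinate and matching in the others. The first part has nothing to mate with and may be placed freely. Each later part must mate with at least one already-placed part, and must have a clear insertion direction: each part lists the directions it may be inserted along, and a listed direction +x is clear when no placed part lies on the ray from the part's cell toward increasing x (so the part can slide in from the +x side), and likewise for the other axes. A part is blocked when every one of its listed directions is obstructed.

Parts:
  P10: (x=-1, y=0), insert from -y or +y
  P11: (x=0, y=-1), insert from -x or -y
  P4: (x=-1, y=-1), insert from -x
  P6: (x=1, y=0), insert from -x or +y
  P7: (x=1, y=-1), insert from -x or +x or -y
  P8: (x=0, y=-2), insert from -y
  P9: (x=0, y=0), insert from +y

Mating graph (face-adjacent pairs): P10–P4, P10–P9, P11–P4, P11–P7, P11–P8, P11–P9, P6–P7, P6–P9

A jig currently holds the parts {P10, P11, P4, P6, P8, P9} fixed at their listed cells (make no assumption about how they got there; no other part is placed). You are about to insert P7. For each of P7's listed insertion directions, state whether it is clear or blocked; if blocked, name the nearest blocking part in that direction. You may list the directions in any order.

+x: clear; -x: blocked by P11; -y: clear

-x: nearest on ray is P11@(0, -1) ⇒ blocked
+x: ray from P7(1, -1) has no placed part ⇒ clear
-y: ray from P7(1, -1) has no placed part ⇒ clear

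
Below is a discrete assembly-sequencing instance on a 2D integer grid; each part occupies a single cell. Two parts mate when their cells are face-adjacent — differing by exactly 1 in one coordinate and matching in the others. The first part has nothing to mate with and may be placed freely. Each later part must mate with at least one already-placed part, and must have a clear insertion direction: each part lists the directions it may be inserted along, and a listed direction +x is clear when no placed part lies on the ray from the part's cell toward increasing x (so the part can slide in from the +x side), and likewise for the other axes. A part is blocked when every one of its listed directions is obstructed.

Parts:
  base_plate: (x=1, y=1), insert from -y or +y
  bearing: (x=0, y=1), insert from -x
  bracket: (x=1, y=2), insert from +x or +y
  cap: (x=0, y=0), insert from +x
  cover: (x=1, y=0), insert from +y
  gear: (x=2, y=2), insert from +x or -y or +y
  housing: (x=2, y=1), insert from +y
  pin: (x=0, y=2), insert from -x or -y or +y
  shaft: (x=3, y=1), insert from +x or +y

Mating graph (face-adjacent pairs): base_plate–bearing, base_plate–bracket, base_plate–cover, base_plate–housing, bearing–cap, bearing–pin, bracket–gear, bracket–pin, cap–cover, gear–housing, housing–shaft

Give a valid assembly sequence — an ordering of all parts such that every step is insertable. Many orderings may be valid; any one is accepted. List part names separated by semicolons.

bearing; pin; cap; cover; base_plate; housing; gear; bracket; shaft

1. bearing@(0, 1) [-x clear] — {bearing}
2. pin@(0, 2) [-x clear] — {bearing, pin}
3. cap@(0, 0) [+x clear] — {bearing, cap, pin}
4. cover@(1, 0) [+y clear] — {bearing, cap, cover, pin}
5. base_plate@(1, 1) [+y clear] — {base_plate, bearing, cap, cover, pin}
6. housing@(2, 1) [+y clear] — {base_plate, bearing, cap, cover, housing, pin}
7. gear@(2, 2) [+x clear] — {base_plate, bearing, cap, cover, gear, housing, pin}
8. bracket@(1, 2) [+y clear] — {base_plate, bearing, bracket, cap, cover, gear, housing, pin}
9. shaft@(3, 1) [+x clear] — {base_plate, bearing, bracket, cap, cover, gear, housing, pin, shaft}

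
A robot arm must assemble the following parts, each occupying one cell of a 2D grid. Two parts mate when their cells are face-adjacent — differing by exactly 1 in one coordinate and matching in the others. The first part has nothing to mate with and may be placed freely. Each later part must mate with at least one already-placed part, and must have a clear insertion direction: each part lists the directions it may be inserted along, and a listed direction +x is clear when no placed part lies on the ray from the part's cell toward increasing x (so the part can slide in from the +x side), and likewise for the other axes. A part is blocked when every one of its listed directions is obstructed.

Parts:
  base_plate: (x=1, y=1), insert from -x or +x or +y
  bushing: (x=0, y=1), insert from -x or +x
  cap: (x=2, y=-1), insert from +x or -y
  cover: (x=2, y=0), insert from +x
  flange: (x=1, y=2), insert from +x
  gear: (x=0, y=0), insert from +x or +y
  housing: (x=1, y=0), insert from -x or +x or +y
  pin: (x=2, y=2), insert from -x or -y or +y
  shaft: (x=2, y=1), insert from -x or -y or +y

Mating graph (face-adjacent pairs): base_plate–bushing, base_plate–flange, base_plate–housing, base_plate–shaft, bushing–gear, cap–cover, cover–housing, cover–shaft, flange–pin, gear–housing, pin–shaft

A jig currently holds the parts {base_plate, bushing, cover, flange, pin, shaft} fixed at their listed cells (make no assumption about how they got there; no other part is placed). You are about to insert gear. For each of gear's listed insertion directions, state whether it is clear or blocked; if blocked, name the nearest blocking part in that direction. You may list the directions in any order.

+x: nearest on ray is cover@(2, 0) ⇒ blocked
+y: nearest on ray is bushing@(0, 1) ⇒ blocked

+x: blocked by cover; +y: blocked by bushing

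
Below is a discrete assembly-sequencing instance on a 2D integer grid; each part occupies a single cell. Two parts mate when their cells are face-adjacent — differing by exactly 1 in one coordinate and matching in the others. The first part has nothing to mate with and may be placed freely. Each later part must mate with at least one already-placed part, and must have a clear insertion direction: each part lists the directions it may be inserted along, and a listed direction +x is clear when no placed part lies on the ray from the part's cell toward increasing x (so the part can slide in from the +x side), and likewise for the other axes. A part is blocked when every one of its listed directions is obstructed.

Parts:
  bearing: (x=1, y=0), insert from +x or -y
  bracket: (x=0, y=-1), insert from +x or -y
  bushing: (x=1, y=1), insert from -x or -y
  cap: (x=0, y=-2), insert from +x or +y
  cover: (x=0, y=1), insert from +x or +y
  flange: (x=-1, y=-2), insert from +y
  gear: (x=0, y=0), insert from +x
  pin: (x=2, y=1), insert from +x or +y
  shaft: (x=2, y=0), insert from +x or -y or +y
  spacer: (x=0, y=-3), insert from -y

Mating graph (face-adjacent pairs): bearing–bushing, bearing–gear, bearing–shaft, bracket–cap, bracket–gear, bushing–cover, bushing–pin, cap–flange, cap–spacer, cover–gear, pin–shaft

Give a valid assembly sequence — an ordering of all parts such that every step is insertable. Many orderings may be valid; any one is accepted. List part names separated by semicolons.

flange; cap; bracket; gear; bearing; bushing; shaft; spacer; pin; cover

1. flange@(-1, -2) [+y clear] — {flange}
2. cap@(0, -2) [+x clear] — {cap, flange}
3. bracket@(0, -1) [+x clear] — {bracket, cap, flange}
4. gear@(0, 0) [+x clear] — {bracket, cap, flange, gear}
5. bearing@(1, 0) [+x clear] — {bearing, bracket, cap, flange, gear}
6. bushing@(1, 1) [-x clear] — {bearing, bracket, bushing, cap, flange, gear}
7. shaft@(2, 0) [+x clear] — {bearing, bracket, bushing, cap, flange, gear, shaft}
8. spacer@(0, -3) [-y clear] — {bearing, bracket, bushing, cap, flange, gear, shaft, spacer}
9. pin@(2, 1) [+x clear] — {bearing, bracket, bushing, cap, flange, gear, pin, shaft, spacer}
10. cover@(0, 1) [+y clear] — {bearing, bracket, bushing, cap, cover, flange, gear, pin, shaft, spacer}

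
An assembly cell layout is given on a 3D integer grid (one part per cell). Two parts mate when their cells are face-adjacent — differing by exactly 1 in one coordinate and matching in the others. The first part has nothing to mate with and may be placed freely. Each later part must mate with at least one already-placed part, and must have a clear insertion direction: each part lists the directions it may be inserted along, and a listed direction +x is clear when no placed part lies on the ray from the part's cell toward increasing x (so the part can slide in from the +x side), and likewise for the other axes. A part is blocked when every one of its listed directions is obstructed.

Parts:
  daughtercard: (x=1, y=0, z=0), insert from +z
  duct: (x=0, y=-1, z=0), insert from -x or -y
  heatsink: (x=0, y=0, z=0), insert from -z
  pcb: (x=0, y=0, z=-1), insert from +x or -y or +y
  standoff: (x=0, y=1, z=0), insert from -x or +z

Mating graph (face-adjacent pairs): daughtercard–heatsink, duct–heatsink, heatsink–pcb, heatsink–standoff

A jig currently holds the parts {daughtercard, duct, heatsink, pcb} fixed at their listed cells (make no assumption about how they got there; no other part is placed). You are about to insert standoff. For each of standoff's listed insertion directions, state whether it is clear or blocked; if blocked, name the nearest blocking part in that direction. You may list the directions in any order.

+z: clear; -x: clear

-x: ray from standoff(0, 1, 0) has no placed part ⇒ clear
+z: ray from standoff(0, 1, 0) has no placed part ⇒ clear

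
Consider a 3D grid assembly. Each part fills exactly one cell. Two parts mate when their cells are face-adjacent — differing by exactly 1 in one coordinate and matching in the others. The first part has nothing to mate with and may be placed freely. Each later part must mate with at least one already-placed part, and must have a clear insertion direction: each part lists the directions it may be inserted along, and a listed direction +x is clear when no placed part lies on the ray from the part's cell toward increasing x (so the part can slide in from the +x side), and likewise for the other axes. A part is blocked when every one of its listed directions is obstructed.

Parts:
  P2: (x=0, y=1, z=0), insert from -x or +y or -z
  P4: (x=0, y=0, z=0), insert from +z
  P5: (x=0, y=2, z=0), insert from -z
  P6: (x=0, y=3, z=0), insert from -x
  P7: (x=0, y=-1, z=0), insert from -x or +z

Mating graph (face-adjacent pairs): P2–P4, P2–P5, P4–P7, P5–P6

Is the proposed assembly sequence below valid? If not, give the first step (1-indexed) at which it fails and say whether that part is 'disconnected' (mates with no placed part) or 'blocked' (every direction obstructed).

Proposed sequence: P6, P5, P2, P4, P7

1. P6@(0, 3, 0) [-x clear] — {P6}
2. P5@(0, 2, 0) [-z clear] — {P5, P6}
3. P2@(0, 1, 0) [-x clear] — {P2, P5, P6}
4. P4@(0, 0, 0) [+z clear] — {P2, P4, P5, P6}
5. P7@(0, -1, 0) [-x clear] — {P2, P4, P5, P6, P7}

Valid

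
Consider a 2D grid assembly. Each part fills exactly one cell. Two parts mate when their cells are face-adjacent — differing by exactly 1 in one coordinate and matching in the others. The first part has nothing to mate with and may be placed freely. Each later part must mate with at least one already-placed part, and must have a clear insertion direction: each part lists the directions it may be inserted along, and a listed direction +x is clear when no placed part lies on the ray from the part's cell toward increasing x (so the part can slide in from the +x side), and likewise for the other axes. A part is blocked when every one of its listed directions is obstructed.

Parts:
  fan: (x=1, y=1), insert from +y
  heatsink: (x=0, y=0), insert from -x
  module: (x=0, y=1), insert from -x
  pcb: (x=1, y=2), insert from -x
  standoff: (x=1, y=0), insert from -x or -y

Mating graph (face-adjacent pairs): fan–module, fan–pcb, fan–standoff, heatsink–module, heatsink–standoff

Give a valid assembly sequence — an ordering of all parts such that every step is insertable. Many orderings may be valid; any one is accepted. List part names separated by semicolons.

fan; standoff; pcb; heatsink; module

1. fan@(1, 1) [+y clear] — {fan}
2. standoff@(1, 0) [-x clear] — {fan, standoff}
3. pcb@(1, 2) [-x clear] — {fan, pcb, standoff}
4. heatsink@(0, 0) [-x clear] — {fan, heatsink, pcb, standoff}
5. module@(0, 1) [-x clear] — {fan, heatsink, module, pcb, standoff}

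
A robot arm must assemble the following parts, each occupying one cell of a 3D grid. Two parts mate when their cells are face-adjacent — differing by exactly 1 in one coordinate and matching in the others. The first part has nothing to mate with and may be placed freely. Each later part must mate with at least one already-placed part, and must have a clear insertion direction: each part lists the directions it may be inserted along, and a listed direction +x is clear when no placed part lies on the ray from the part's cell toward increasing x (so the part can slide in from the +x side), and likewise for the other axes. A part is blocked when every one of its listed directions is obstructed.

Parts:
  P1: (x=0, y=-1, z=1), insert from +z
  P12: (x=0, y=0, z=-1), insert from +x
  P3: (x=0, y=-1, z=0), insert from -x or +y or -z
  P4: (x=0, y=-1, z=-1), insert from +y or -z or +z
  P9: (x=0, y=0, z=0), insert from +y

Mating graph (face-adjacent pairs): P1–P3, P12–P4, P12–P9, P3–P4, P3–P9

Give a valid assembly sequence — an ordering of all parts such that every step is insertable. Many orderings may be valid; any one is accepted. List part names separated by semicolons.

1. P12@(0, 0, -1) [+x clear] — {P12}
2. P9@(0, 0, 0) [+y clear] — {P12, P9}
3. P3@(0, -1, 0) [-x clear] — {P12, P3, P9}
4. P1@(0, -1, 1) [+z clear] — {P1, P12, P3, P9}
5. P4@(0, -1, -1) [-z clear] — {P1, P12, P3, P4, P9}

P12; P9; P3; P1; P4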